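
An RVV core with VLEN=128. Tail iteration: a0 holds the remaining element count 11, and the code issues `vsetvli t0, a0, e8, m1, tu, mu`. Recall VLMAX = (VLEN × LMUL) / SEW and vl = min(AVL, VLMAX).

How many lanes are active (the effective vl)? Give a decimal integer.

vl = 11

VLMAX = VLEN×LMUL/SEW = 128×1/8 = 16
vl ← min(11, 16) = 11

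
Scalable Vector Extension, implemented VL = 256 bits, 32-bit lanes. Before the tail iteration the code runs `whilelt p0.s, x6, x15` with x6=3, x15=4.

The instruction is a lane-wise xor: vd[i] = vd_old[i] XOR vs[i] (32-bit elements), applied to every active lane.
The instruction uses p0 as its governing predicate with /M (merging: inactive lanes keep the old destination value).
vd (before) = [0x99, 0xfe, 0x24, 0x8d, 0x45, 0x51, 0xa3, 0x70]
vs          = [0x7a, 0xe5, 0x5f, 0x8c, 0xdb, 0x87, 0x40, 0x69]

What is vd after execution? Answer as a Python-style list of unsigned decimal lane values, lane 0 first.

lane count: 256 div 32 = 8
whilelt: lane j active iff 3+j < 4 → j < 1 → 1 active
lane  0: xor(0x99,0x7a) ⇒ 0xe3
lane  1: tail/keep ⇒ 0xfe
lane  2: tail/keep ⇒ 0x24
lane  3: tail/keep ⇒ 0x8d
lane  4: tail/keep ⇒ 0x45
lane  5: tail/keep ⇒ 0x51
lane  6: tail/keep ⇒ 0xa3
lane  7: tail/keep ⇒ 0x70

vd = [227, 254, 36, 141, 69, 81, 163, 112]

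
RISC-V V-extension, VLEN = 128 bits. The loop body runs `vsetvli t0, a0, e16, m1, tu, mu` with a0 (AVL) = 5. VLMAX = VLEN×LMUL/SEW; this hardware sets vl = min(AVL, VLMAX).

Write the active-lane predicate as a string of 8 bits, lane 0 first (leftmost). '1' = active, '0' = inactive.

VLMAX = VLEN×LMUL/SEW = 128×1/16 = 8
AVL=5 ≤ VLMAX=8, so vl = 5
bits (lane 0 leftmost): 11111000

predicate = 11111000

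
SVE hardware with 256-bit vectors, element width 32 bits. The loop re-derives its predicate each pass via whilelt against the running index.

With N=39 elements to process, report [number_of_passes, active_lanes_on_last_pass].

[iterations, last_vl] = [5, 7]

256-bit reg / 32-bit elem → 8 lanes
N=39: ⌈39/8⌉ = 5 iters; last vl = 39 − 4×8 = 7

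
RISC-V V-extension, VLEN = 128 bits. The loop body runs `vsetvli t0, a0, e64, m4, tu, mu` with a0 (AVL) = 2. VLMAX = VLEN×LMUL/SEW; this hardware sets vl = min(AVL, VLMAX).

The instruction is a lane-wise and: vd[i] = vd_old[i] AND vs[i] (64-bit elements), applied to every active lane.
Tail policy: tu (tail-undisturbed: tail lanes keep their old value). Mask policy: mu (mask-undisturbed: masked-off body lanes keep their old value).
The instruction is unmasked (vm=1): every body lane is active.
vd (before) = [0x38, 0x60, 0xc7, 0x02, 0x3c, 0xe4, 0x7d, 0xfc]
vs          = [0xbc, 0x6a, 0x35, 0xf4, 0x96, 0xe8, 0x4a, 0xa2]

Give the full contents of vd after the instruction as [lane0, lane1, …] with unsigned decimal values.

lanes per group: 128·4/64 = 8
AVL=2 ≤ VLMAX=8, so vl = 2
lane  0: and(0x38,0xbc) ⇒ 0x38
lane  1: and(0x60,0x6a) ⇒ 0x60
lane  2: tail/keep ⇒ 0xc7
lane  3: tail/keep ⇒ 0x02
lane  4: tail/keep ⇒ 0x3c
lane  5: tail/keep ⇒ 0xe4
lane  6: tail/keep ⇒ 0x7d
lane  7: tail/keep ⇒ 0xfc

vd = [56, 96, 199, 2, 60, 228, 125, 252]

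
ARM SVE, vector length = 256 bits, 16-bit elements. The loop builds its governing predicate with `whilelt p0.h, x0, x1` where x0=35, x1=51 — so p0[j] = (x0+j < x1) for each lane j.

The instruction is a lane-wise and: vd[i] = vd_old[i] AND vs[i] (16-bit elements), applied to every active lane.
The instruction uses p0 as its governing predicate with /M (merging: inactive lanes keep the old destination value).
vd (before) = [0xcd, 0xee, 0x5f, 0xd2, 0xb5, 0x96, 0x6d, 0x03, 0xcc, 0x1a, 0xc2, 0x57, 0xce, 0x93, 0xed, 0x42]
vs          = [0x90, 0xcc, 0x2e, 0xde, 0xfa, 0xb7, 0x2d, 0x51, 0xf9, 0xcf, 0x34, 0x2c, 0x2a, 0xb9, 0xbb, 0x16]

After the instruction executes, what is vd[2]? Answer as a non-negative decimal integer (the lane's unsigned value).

vd[2] = 14

lane count: 256 div 16 = 16
whilelt: lane j active iff 35+j < 51 → j < 16 → 16 active
lane  0: and(0xcd,0x90) ⇒ 0x80
lane  1: and(0xee,0xcc) ⇒ 0xcc
lane  2: and(0x5f,0x2e) ⇒ 0x0e
lane  3: and(0xd2,0xde) ⇒ 0xd2
lane  4: and(0xb5,0xfa) ⇒ 0xb0
lane  5: and(0x96,0xb7) ⇒ 0x96
lane  6: and(0x6d,0x2d) ⇒ 0x2d
lane  7: and(0x03,0x51) ⇒ 0x01
lane  8: and(0xcc,0xf9) ⇒ 0xc8
lane  9: and(0x1a,0xcf) ⇒ 0x0a
lane 10: and(0xc2,0x34) ⇒ 0x00
lane 11: and(0x57,0x2c) ⇒ 0x04
lane 12: and(0xce,0x2a) ⇒ 0x0a
lane 13: and(0x93,0xb9) ⇒ 0x91
lane 14: and(0xed,0xbb) ⇒ 0xa9
lane 15: and(0x42,0x16) ⇒ 0x02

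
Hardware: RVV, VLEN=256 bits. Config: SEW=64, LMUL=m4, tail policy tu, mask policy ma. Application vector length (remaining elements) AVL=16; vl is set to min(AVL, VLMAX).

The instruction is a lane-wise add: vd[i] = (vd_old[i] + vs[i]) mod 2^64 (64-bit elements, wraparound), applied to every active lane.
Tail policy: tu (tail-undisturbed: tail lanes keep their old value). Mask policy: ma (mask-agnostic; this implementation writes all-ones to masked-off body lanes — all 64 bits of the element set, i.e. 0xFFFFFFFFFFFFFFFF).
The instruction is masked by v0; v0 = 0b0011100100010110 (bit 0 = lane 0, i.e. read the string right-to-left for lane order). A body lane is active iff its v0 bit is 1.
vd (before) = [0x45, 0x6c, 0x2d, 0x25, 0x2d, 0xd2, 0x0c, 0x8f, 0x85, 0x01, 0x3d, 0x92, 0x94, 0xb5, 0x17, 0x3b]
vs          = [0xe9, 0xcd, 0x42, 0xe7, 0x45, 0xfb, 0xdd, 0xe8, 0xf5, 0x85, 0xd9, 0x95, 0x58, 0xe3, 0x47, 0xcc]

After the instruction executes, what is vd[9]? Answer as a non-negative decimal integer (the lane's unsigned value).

lanes per group: 256·4/64 = 16
AVL=16 ≤ VLMAX=16, so vl = 16
vd[0] mask-off/ones -> 0xffffffffffffffff
vd[1] add(0x6c,0xcd) -> 0x139
vd[2] add(0x2d,0x42) -> 0x6f
vd[3] mask-off/ones -> 0xffffffffffffffff
vd[4] add(0x2d,0x45) -> 0x72
vd[5] mask-off/ones -> 0xffffffffffffffff
vd[6] mask-off/ones -> 0xffffffffffffffff
vd[7] mask-off/ones -> 0xffffffffffffffff
vd[8] add(0x85,0xf5) -> 0x17a
vd[9] mask-off/ones -> 0xffffffffffffffff
vd[10] mask-off/ones -> 0xffffffffffffffff
vd[11] add(0x92,0x95) -> 0x127
vd[12] add(0x94,0x58) -> 0xec
vd[13] add(0xb5,0xe3) -> 0x198
vd[14] mask-off/ones -> 0xffffffffffffffff
vd[15] mask-off/ones -> 0xffffffffffffffff

vd[9] = 18446744073709551615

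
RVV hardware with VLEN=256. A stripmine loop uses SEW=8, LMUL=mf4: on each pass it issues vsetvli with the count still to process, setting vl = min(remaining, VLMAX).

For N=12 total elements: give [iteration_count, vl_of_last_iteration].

[iterations, last_vl] = [2, 4]

lanes per group: 256·1/4/8 = 8
N=12: ⌈12/8⌉ = 2 iters; last vl = 12 − 1×8 = 4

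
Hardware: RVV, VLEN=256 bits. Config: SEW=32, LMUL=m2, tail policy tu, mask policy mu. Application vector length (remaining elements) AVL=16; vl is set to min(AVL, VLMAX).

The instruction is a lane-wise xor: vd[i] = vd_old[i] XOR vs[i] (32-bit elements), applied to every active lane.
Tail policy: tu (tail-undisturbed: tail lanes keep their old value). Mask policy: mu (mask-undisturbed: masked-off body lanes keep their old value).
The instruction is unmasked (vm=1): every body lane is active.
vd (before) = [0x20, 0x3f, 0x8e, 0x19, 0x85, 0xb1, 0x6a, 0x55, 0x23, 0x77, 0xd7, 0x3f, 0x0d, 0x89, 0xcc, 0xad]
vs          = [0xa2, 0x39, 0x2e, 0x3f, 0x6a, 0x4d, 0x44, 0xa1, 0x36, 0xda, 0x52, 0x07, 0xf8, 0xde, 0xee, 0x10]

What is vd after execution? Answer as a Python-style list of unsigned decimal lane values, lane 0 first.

vd = [130, 6, 160, 38, 239, 252, 46, 244, 21, 173, 133, 56, 245, 87, 34, 189]

VLMAX = (256 × 2) / 32 = 16 lanes
vl = min(AVL, VLMAX) = min(16, 16) = 16
vd[0] xor(0x20,0xa2) -> 0x82
vd[1] xor(0x3f,0x39) -> 0x06
vd[2] xor(0x8e,0x2e) -> 0xa0
vd[3] xor(0x19,0x3f) -> 0x26
vd[4] xor(0x85,0x6a) -> 0xef
vd[5] xor(0xb1,0x4d) -> 0xfc
vd[6] xor(0x6a,0x44) -> 0x2e
vd[7] xor(0x55,0xa1) -> 0xf4
vd[8] xor(0x23,0x36) -> 0x15
vd[9] xor(0x77,0xda) -> 0xad
vd[10] xor(0xd7,0x52) -> 0x85
vd[11] xor(0x3f,0x07) -> 0x38
vd[12] xor(0x0d,0xf8) -> 0xf5
vd[13] xor(0x89,0xde) -> 0x57
vd[14] xor(0xcc,0xee) -> 0x22
vd[15] xor(0xad,0x10) -> 0xbd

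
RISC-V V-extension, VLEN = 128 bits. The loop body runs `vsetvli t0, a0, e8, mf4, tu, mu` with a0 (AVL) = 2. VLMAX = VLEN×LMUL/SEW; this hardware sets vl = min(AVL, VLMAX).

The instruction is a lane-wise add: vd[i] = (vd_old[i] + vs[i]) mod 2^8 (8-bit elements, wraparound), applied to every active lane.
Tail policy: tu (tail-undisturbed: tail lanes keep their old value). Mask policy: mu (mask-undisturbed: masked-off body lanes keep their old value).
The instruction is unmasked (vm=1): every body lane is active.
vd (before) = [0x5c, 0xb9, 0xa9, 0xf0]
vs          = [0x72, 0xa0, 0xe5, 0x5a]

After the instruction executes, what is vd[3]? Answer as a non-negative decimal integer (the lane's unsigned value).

VLMAX = (128 × 1/4) / 8 = 4 lanes
vl ← min(2, 4) = 2
lane  0: add(0x5c,0x72) ⇒ 0xce
lane  1: add(0xb9,0xa0) ⇒ 0x59
lane  2: tail/keep ⇒ 0xa9
lane  3: tail/keep ⇒ 0xf0

vd[3] = 240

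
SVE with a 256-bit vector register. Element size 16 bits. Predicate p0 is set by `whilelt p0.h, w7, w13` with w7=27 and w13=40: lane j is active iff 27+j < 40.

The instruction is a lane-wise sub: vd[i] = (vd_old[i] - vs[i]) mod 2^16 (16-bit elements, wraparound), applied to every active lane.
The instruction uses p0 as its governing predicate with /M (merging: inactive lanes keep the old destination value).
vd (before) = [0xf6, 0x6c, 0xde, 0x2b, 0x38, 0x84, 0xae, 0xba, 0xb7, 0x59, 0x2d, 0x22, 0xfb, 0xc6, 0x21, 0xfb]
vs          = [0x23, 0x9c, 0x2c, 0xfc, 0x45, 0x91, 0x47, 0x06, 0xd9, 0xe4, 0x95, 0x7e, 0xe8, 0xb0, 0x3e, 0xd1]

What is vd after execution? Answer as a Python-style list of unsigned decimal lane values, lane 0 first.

lane count: 256 div 16 = 16
whilelt: lane j active iff 27+j < 40 → j < 13 → 13 active
vd[0] sub(0xf6,0x23) -> 0xd3
vd[1] sub(0x6c,0x9c) -> 0xffd0
vd[2] sub(0xde,0x2c) -> 0xb2
vd[3] sub(0x2b,0xfc) -> 0xff2f
vd[4] sub(0x38,0x45) -> 0xfff3
vd[5] sub(0x84,0x91) -> 0xfff3
vd[6] sub(0xae,0x47) -> 0x67
vd[7] sub(0xba,0x06) -> 0xb4
vd[8] sub(0xb7,0xd9) -> 0xffde
vd[9] sub(0x59,0xe4) -> 0xff75
vd[10] sub(0x2d,0x95) -> 0xff98
vd[11] sub(0x22,0x7e) -> 0xffa4
vd[12] sub(0xfb,0xe8) -> 0x13
vd[13] tail/keep -> 0xc6
vd[14] tail/keep -> 0x21
vd[15] tail/keep -> 0xfb

vd = [211, 65488, 178, 65327, 65523, 65523, 103, 180, 65502, 65397, 65432, 65444, 19, 198, 33, 251]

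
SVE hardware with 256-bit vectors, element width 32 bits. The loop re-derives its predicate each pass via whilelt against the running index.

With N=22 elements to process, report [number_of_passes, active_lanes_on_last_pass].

[iterations, last_vl] = [3, 6]

lane count: 256 div 32 = 8
iterations = ceil(22/8) = 3; final-pass vl = 6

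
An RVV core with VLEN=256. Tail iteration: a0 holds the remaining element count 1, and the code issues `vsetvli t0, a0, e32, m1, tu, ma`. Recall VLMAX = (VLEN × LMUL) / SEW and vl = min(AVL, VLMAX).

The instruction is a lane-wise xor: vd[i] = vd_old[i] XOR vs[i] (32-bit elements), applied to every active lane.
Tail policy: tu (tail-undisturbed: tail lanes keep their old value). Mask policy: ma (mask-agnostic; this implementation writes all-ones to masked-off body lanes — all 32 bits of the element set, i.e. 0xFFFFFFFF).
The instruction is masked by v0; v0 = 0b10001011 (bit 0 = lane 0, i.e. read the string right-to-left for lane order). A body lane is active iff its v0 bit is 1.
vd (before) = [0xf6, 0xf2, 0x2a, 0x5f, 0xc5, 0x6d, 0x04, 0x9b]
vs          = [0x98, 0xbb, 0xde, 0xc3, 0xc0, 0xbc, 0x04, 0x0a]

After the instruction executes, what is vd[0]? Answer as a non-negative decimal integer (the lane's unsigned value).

lanes per group: 256·1/32 = 8
vl = min(AVL, VLMAX) = min(1, 8) = 1
lane  0: xor(0xf6,0x98) ⇒ 0x6e
lane  1: tail/keep ⇒ 0xf2
lane  2: tail/keep ⇒ 0x2a
lane  3: tail/keep ⇒ 0x5f
lane  4: tail/keep ⇒ 0xc5
lane  5: tail/keep ⇒ 0x6d
lane  6: tail/keep ⇒ 0x04
lane  7: tail/keep ⇒ 0x9b

vd[0] = 110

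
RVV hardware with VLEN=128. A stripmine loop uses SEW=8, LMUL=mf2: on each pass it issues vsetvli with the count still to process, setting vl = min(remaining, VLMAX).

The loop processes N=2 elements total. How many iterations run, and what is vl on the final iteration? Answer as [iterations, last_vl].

lanes per group: 128·1/2/8 = 8
N=2: ⌈2/8⌉ = 1 iters; last vl = 2 − 0×8 = 2

[iterations, last_vl] = [1, 2]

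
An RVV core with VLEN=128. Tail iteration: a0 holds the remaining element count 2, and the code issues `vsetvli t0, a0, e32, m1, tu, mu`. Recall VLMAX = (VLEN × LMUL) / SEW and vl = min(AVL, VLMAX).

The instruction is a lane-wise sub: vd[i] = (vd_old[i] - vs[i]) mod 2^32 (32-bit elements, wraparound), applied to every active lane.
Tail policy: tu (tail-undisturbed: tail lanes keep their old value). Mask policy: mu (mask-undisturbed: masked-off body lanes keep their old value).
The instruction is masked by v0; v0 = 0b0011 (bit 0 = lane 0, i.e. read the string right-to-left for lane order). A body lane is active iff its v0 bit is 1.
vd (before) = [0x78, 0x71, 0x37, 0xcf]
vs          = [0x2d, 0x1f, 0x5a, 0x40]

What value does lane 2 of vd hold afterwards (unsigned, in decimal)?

vd[2] = 55

VLMAX = VLEN×LMUL/SEW = 128×1/32 = 4
vl ← min(2, 4) = 2
[0] sub(0x78,0x2d) = 0x4b
[1] sub(0x71,0x1f) = 0x52
[2] tail/keep = 0x37
[3] tail/keep = 0xcf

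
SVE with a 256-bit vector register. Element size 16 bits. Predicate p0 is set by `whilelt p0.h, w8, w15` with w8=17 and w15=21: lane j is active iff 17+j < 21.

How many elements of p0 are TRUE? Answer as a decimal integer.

vl = 4

256-bit reg / 16-bit elem → 16 lanes
active while 17+j < 21, i.e. j ∈ [0,4) capped at 16 ⇒ 4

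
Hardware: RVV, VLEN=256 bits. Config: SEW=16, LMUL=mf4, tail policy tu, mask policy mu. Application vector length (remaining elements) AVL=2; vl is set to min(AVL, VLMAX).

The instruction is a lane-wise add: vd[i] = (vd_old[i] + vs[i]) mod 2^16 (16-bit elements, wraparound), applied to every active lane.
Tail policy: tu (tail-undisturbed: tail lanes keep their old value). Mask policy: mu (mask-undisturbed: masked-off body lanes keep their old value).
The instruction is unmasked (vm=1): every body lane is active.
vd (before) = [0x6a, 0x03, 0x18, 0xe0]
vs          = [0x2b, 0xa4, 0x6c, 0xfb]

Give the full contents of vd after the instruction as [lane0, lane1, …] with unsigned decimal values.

VLMAX = (256 × 1/4) / 16 = 4 lanes
AVL=2 ≤ VLMAX=4, so vl = 2
lane  0: add(0x6a,0x2b) ⇒ 0x95
lane  1: add(0x03,0xa4) ⇒ 0xa7
lane  2: tail/keep ⇒ 0x18
lane  3: tail/keep ⇒ 0xe0

vd = [149, 167, 24, 224]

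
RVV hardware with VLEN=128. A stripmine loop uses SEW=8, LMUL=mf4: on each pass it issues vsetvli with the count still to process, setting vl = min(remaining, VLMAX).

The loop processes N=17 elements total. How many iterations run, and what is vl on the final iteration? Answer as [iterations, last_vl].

[iterations, last_vl] = [5, 1]

lanes per group: 128·1/4/8 = 4
iterations = ceil(17/4) = 5; final-pass vl = 1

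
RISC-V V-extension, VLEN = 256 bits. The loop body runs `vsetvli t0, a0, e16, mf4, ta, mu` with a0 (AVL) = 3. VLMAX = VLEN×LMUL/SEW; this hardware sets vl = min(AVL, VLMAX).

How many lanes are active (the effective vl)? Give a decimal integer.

VLMAX = VLEN×LMUL/SEW = 256×1/4/16 = 4
vl ← min(3, 4) = 3

vl = 3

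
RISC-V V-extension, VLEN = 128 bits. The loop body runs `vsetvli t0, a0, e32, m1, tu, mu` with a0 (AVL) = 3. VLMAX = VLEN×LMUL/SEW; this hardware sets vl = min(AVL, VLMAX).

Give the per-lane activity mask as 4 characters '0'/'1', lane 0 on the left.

VLMAX = (128 × 1) / 32 = 4 lanes
vl = min(AVL, VLMAX) = min(3, 4) = 3
bits (lane 0 leftmost): 1110

predicate = 1110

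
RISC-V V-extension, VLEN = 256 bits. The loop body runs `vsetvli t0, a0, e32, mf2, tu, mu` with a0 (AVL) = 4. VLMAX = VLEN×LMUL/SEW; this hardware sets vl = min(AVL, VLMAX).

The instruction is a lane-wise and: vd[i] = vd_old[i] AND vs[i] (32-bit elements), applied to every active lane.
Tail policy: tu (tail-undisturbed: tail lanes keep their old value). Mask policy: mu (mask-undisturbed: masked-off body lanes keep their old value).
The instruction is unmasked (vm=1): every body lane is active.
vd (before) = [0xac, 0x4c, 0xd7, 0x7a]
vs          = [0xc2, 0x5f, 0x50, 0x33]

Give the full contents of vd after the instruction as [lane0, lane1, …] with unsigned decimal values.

vd = [128, 76, 80, 50]

lanes per group: 256·1/2/32 = 4
vl = min(AVL, VLMAX) = min(4, 4) = 4
  i=0: and(0xac,0xc2) → 128
  i=1: and(0x4c,0x5f) → 76
  i=2: and(0xd7,0x50) → 80
  i=3: and(0x7a,0x33) → 50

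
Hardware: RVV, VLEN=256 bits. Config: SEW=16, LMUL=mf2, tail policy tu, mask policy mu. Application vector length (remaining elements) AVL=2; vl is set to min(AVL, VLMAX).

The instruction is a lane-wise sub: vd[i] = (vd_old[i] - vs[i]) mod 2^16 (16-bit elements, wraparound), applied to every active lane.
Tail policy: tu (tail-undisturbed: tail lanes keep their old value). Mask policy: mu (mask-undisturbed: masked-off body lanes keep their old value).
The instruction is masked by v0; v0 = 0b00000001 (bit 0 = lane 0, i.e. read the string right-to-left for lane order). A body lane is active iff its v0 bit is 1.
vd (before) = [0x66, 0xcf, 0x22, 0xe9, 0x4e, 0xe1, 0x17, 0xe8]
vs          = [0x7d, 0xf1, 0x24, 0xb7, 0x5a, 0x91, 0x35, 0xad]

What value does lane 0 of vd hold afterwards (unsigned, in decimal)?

vd[0] = 65513

VLMAX = (256 × 1/2) / 16 = 8 lanes
vl ← min(2, 8) = 2
[0] sub(0x66,0x7d) = 0xffe9
[1] mask-off/keep = 0xcf
[2] tail/keep = 0x22
[3] tail/keep = 0xe9
[4] tail/keep = 0x4e
[5] tail/keep = 0xe1
[6] tail/keep = 0x17
[7] tail/keep = 0xe8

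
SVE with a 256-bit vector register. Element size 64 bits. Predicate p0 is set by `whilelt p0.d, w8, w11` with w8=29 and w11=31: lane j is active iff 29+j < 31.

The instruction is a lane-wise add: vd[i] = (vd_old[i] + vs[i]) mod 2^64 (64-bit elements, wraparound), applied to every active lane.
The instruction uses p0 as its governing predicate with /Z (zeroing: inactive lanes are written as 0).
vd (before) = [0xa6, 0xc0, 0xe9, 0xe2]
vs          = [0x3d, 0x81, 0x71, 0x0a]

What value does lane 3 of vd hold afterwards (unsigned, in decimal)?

256-bit reg / 64-bit elem → 4 lanes
whilelt: lane j active iff 29+j < 31 → j < 2 → 2 active
  i=0: add(0xa6,0x3d) → 227
  i=1: add(0xc0,0x81) → 321
  i=2: tail/zero → 0
  i=3: tail/zero → 0

vd[3] = 0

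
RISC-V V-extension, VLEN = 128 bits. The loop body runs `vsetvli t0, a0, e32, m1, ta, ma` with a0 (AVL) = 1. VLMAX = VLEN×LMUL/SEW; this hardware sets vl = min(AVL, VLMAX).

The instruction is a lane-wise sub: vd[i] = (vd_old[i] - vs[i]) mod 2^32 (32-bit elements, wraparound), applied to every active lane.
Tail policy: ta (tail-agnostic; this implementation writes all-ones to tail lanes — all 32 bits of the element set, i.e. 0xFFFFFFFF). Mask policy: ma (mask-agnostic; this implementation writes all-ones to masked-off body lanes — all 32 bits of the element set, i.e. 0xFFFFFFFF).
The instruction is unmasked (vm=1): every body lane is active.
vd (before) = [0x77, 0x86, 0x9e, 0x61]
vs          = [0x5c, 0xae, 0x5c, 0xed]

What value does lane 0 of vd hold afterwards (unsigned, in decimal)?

vd[0] = 27

VLMAX = (128 × 1) / 32 = 4 lanes
AVL=1 ≤ VLMAX=4, so vl = 1
[0] sub(0x77,0x5c) = 0x1b
[1] tail/ones = 0xffffffff
[2] tail/ones = 0xffffffff
[3] tail/ones = 0xffffffff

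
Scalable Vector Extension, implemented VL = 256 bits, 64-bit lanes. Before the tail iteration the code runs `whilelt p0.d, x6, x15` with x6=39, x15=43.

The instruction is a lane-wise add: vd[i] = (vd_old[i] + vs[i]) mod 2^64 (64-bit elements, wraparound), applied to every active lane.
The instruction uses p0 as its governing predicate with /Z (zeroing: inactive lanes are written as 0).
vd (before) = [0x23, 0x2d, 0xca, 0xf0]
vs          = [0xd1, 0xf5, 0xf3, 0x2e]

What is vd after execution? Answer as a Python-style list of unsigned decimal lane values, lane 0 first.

register lanes = 256/64 = 4
active while 39+j < 43, i.e. j ∈ [0,4) capped at 4 ⇒ 4
[0] add(0x23,0xd1) = 0xf4
[1] add(0x2d,0xf5) = 0x122
[2] add(0xca,0xf3) = 0x1bd
[3] add(0xf0,0x2e) = 0x11e

vd = [244, 290, 445, 286]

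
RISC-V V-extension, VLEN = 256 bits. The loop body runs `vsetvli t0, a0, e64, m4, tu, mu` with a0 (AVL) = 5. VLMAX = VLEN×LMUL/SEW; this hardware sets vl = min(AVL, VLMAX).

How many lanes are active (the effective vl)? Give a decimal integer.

vl = 5

VLMAX = VLEN×LMUL/SEW = 256×4/64 = 16
AVL=5 ≤ VLMAX=16, so vl = 5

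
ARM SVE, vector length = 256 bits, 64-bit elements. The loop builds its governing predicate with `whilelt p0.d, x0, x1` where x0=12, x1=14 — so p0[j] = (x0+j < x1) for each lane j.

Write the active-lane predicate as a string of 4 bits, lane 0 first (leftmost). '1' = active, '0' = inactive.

predicate = 1100

register lanes = 256/64 = 4
p0[j] = (12+j < 14); true for j=0..1 → 2 lanes set
bits (lane 0 leftmost): 1100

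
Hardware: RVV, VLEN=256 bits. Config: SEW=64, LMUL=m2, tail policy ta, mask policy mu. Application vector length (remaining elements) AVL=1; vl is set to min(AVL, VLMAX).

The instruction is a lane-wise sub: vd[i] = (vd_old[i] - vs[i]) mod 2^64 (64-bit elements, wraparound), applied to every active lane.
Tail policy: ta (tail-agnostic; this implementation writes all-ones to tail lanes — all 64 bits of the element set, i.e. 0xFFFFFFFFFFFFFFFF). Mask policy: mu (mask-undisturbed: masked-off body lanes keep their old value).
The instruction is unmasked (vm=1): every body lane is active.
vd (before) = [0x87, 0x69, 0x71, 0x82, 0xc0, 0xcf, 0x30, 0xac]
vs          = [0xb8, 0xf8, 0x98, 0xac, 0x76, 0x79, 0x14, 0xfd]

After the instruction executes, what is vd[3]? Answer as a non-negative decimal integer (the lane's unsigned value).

vd[3] = 18446744073709551615

VLMAX = (256 × 2) / 64 = 8 lanes
AVL=1 ≤ VLMAX=8, so vl = 1
vd[0] sub(0x87,0xb8) -> 0xffffffffffffffcf
vd[1] tail/ones -> 0xffffffffffffffff
vd[2] tail/ones -> 0xffffffffffffffff
vd[3] tail/ones -> 0xffffffffffffffff
vd[4] tail/ones -> 0xffffffffffffffff
vd[5] tail/ones -> 0xffffffffffffffff
vd[6] tail/ones -> 0xffffffffffffffff
vd[7] tail/ones -> 0xffffffffffffffff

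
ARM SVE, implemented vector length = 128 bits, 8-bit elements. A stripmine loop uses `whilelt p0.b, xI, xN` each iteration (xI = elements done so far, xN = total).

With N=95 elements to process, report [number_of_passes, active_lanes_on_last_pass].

[iterations, last_vl] = [6, 15]

lane count: 128 div 8 = 16
95 elements at 16/iter → 6 passes, remainder 15 on the last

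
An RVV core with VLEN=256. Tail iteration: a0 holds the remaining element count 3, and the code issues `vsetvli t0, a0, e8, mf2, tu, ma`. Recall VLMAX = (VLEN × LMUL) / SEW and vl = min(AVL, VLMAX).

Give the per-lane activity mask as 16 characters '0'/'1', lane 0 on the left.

lanes per group: 256·1/2/8 = 16
vl = min(AVL, VLMAX) = min(3, 16) = 3
bits (lane 0 leftmost): 1110000000000000

predicate = 1110000000000000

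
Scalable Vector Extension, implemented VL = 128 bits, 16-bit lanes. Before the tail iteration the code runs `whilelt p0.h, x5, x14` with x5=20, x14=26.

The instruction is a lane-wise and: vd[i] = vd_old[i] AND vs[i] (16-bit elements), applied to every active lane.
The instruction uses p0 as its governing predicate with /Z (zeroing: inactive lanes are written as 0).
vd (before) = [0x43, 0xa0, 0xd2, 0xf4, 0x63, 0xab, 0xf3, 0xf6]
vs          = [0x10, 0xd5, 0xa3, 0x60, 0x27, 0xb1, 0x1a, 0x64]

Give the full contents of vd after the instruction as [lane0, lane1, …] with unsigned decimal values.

128-bit reg / 16-bit elem → 8 lanes
p0[j] = (20+j < 26); true for j=0..5 → 6 lanes set
lane  0: and(0x43,0x10) ⇒ 0x00
lane  1: and(0xa0,0xd5) ⇒ 0x80
lane  2: and(0xd2,0xa3) ⇒ 0x82
lane  3: and(0xf4,0x60) ⇒ 0x60
lane  4: and(0x63,0x27) ⇒ 0x23
lane  5: and(0xab,0xb1) ⇒ 0xa1
lane  6: tail/zero ⇒ 0x00
lane  7: tail/zero ⇒ 0x00

vd = [0, 128, 130, 96, 35, 161, 0, 0]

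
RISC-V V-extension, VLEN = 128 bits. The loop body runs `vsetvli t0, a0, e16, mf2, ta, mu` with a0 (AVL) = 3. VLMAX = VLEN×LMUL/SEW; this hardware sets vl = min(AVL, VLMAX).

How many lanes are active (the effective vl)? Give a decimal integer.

vl = 3

VLMAX = (128 × 1/2) / 16 = 4 lanes
AVL=3 ≤ VLMAX=4, so vl = 3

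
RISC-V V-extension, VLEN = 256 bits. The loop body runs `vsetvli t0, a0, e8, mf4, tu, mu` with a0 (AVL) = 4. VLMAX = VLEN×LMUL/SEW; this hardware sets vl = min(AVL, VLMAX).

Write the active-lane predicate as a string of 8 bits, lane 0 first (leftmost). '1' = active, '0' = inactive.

lanes per group: 256·1/4/8 = 8
AVL=4 ≤ VLMAX=8, so vl = 4
bits (lane 0 leftmost): 11110000

predicate = 11110000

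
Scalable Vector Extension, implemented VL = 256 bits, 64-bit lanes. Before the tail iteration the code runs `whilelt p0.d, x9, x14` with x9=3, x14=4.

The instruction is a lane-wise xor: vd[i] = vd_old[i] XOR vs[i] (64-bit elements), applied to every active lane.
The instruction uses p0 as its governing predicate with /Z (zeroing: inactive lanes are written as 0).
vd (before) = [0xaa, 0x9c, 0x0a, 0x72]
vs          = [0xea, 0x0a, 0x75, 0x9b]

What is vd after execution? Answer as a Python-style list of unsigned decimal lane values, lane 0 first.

256-bit reg / 64-bit elem → 4 lanes
p0[j] = (3+j < 4); true for j=0..0 → 1 lanes set
  i=0: xor(0xaa,0xea) → 64
  i=1: tail/zero → 0
  i=2: tail/zero → 0
  i=3: tail/zero → 0

vd = [64, 0, 0, 0]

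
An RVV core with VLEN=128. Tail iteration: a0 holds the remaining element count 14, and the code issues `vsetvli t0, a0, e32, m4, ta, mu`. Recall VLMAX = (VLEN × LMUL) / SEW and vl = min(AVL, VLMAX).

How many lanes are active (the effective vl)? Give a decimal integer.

vl = 14

lanes per group: 128·4/32 = 16
vl = min(AVL, VLMAX) = min(14, 16) = 14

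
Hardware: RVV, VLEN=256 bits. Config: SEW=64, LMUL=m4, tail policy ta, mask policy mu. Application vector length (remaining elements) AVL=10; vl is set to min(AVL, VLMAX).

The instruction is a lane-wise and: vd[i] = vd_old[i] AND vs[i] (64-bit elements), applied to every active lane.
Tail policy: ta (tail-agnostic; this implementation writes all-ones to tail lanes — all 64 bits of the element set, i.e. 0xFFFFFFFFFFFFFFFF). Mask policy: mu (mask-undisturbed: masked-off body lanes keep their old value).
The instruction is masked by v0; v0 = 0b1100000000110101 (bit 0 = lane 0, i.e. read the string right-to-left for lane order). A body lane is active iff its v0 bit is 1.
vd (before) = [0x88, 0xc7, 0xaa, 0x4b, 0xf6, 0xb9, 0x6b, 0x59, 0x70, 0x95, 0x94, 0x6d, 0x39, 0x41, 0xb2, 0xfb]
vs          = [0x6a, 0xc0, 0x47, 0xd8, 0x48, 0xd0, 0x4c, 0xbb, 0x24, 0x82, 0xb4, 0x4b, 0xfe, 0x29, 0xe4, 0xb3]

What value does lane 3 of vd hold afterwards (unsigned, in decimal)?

VLMAX = VLEN×LMUL/SEW = 256×4/64 = 16
vl ← min(10, 16) = 10
  i=0: and(0x88,0x6a) → 8
  i=1: mask-off/keep → 199
  i=2: and(0xaa,0x47) → 2
  i=3: mask-off/keep → 75
  i=4: and(0xf6,0x48) → 64
  i=5: and(0xb9,0xd0) → 144
  i=6: mask-off/keep → 107
  i=7: mask-off/keep → 89
  i=8: mask-off/keep → 112
  i=9: mask-off/keep → 149
  i=10: tail/ones → 18446744073709551615
  i=11: tail/ones → 18446744073709551615
  i=12: tail/ones → 18446744073709551615
  i=13: tail/ones → 18446744073709551615
  i=14: tail/ones → 18446744073709551615
  i=15: tail/ones → 18446744073709551615

vd[3] = 75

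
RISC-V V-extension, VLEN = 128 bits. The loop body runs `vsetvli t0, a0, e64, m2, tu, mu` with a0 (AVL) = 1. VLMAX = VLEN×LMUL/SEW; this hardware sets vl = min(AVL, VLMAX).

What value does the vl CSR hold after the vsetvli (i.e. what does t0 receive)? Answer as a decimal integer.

VLMAX = VLEN×LMUL/SEW = 128×2/64 = 4
AVL=1 ≤ VLMAX=4, so vl = 1

vl = 1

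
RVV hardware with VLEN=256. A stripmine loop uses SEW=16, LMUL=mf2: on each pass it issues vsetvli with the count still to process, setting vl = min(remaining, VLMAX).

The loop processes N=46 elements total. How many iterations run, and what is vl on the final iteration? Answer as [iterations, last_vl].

VLMAX = VLEN×LMUL/SEW = 256×1/2/16 = 8
N=46: ⌈46/8⌉ = 6 iters; last vl = 46 − 5×8 = 6

[iterations, last_vl] = [6, 6]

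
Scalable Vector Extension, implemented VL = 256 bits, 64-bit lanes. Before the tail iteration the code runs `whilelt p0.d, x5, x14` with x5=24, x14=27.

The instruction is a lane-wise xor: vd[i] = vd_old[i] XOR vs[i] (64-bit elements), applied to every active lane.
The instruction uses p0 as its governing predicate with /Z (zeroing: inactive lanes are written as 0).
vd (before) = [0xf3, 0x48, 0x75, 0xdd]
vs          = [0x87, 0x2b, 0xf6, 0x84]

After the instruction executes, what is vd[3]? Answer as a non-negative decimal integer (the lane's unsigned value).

vd[3] = 0

256-bit reg / 64-bit elem → 4 lanes
active while 24+j < 27, i.e. j ∈ [0,3) capped at 4 ⇒ 3
lane  0: xor(0xf3,0x87) ⇒ 0x74
lane  1: xor(0x48,0x2b) ⇒ 0x63
lane  2: xor(0x75,0xf6) ⇒ 0x83
lane  3: tail/zero ⇒ 0x00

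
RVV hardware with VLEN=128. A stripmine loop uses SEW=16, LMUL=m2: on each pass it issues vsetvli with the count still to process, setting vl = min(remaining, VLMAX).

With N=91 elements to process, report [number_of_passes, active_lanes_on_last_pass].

[iterations, last_vl] = [6, 11]

VLMAX = (128 × 2) / 16 = 16 lanes
N=91: ⌈91/16⌉ = 6 iters; last vl = 91 − 5×16 = 11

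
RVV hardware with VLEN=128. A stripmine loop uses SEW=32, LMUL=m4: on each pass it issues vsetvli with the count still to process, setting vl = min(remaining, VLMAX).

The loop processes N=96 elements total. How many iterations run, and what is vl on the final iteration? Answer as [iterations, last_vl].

[iterations, last_vl] = [6, 16]

lanes per group: 128·4/32 = 16
96 elements at 16/iter → 6 passes, remainder 16 on the last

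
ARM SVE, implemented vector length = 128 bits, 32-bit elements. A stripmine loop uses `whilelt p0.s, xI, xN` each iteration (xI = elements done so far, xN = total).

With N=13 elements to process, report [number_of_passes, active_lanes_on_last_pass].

[iterations, last_vl] = [4, 1]

lane count: 128 div 32 = 4
N=13: ⌈13/4⌉ = 4 iters; last vl = 13 − 3×4 = 1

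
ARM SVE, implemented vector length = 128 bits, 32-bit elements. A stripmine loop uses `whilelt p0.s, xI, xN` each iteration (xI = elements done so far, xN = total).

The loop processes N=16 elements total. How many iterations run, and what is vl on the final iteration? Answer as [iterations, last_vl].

128-bit reg / 32-bit elem → 4 lanes
iterations = ceil(16/4) = 4; final-pass vl = 4

[iterations, last_vl] = [4, 4]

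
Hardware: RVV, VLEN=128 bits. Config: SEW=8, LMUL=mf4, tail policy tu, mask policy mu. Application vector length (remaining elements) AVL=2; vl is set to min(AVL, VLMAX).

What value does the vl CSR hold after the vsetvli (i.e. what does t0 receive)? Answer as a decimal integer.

vl = 2

VLMAX = (128 × 1/4) / 8 = 4 lanes
vl = min(AVL, VLMAX) = min(2, 4) = 2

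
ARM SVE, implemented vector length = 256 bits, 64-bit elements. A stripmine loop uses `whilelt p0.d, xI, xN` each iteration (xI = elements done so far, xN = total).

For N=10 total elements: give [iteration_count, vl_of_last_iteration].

256-bit reg / 64-bit elem → 4 lanes
N=10: ⌈10/4⌉ = 3 iters; last vl = 10 − 2×4 = 2

[iterations, last_vl] = [3, 2]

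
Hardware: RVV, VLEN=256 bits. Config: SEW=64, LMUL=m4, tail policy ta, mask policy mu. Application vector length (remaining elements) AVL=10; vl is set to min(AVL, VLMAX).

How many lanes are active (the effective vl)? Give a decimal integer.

VLMAX = VLEN×LMUL/SEW = 256×4/64 = 16
AVL=10 ≤ VLMAX=16, so vl = 10

vl = 10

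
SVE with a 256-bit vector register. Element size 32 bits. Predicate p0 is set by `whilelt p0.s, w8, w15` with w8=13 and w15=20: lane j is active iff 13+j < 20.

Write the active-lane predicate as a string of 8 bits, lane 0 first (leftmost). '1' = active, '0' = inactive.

register lanes = 256/32 = 8
p0[j] = (13+j < 20); true for j=0..6 → 7 lanes set
bits (lane 0 leftmost): 11111110

predicate = 11111110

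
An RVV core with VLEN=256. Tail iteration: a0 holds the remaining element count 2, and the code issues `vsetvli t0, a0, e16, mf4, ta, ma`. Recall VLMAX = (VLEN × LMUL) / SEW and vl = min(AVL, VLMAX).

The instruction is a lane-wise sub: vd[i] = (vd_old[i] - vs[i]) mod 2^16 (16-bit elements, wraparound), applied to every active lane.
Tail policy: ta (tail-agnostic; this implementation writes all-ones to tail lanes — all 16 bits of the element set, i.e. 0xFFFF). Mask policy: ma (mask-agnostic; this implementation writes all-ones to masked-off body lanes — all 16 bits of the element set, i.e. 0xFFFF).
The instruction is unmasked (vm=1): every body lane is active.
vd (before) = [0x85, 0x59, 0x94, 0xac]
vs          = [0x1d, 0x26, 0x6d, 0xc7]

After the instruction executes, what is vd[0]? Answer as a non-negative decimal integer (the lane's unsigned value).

lanes per group: 256·1/4/16 = 4
vl = min(AVL, VLMAX) = min(2, 4) = 2
  i=0: sub(0x85,0x1d) → 104
  i=1: sub(0x59,0x26) → 51
  i=2: tail/ones → 65535
  i=3: tail/ones → 65535

vd[0] = 104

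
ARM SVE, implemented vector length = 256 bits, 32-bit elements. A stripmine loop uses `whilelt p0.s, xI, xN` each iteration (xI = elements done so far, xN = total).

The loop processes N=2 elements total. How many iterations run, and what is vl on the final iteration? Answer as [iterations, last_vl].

256-bit reg / 32-bit elem → 8 lanes
iterations = ceil(2/8) = 1; final-pass vl = 2

[iterations, last_vl] = [1, 2]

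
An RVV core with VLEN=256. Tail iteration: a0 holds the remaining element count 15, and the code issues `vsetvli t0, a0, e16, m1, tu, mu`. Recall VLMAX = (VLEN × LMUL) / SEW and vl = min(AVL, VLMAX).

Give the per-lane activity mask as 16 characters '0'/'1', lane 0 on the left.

predicate = 1111111111111110

lanes per group: 256·1/16 = 16
vl = min(AVL, VLMAX) = min(15, 16) = 15
bits (lane 0 leftmost): 1111111111111110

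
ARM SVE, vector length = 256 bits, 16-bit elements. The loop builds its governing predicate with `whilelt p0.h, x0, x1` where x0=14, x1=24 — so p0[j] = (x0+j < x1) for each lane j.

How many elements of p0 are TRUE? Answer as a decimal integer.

vl = 10

register lanes = 256/16 = 16
p0[j] = (14+j < 24); true for j=0..9 → 10 lanes set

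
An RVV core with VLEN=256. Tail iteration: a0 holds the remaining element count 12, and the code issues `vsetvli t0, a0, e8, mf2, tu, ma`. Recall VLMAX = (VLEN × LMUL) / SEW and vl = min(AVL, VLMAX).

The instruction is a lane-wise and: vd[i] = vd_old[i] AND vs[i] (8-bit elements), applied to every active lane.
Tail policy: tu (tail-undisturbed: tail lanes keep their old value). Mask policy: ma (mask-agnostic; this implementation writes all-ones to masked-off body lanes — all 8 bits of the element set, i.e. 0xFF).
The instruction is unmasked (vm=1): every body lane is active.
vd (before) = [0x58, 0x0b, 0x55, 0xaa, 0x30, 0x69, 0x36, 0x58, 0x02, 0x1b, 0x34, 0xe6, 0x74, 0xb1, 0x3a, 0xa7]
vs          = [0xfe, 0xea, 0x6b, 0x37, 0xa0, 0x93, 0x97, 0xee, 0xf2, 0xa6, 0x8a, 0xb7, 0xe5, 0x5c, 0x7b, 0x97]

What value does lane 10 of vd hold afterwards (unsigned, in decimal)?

lanes per group: 256·1/2/8 = 16
vl ← min(12, 16) = 12
lane  0: and(0x58,0xfe) ⇒ 0x58
lane  1: and(0x0b,0xea) ⇒ 0x0a
lane  2: and(0x55,0x6b) ⇒ 0x41
lane  3: and(0xaa,0x37) ⇒ 0x22
lane  4: and(0x30,0xa0) ⇒ 0x20
lane  5: and(0x69,0x93) ⇒ 0x01
lane  6: and(0x36,0x97) ⇒ 0x16
lane  7: and(0x58,0xee) ⇒ 0x48
lane  8: and(0x02,0xf2) ⇒ 0x02
lane  9: and(0x1b,0xa6) ⇒ 0x02
lane 10: and(0x34,0x8a) ⇒ 0x00
lane 11: and(0xe6,0xb7) ⇒ 0xa6
lane 12: tail/keep ⇒ 0x74
lane 13: tail/keep ⇒ 0xb1
lane 14: tail/keep ⇒ 0x3a
lane 15: tail/keep ⇒ 0xa7

vd[10] = 0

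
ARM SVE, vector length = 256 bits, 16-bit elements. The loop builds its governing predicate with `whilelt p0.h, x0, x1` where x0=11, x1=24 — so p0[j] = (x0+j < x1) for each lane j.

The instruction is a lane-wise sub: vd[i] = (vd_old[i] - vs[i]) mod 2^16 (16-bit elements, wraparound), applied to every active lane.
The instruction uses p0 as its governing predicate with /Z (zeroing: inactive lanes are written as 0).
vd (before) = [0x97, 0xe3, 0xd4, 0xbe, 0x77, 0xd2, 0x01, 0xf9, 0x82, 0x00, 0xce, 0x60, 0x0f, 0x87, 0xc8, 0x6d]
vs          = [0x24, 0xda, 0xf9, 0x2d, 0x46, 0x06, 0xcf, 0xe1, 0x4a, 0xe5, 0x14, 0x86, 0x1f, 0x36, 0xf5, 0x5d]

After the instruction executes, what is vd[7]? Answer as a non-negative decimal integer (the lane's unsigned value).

vd[7] = 24

register lanes = 256/16 = 16
p0[j] = (11+j < 24); true for j=0..12 → 13 lanes set
  i=0: sub(0x97,0x24) → 115
  i=1: sub(0xe3,0xda) → 9
  i=2: sub(0xd4,0xf9) → 65499
  i=3: sub(0xbe,0x2d) → 145
  i=4: sub(0x77,0x46) → 49
  i=5: sub(0xd2,0x06) → 204
  i=6: sub(0x01,0xcf) → 65330
  i=7: sub(0xf9,0xe1) → 24
  i=8: sub(0x82,0x4a) → 56
  i=9: sub(0x00,0xe5) → 65307
  i=10: sub(0xce,0x14) → 186
  i=11: sub(0x60,0x86) → 65498
  i=12: sub(0x0f,0x1f) → 65520
  i=13: tail/zero → 0
  i=14: tail/zero → 0
  i=15: tail/zero → 0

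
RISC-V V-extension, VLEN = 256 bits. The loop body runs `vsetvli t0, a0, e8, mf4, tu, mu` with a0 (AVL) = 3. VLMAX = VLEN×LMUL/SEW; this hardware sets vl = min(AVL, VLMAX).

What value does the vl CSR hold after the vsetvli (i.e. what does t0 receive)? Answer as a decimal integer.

vl = 3

VLMAX = (256 × 1/4) / 8 = 8 lanes
vl = min(AVL, VLMAX) = min(3, 8) = 3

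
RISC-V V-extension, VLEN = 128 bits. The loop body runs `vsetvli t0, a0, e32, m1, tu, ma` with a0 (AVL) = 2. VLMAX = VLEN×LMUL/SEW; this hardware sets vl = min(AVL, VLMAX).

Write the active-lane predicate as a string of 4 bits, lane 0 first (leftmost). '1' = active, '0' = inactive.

predicate = 1100

lanes per group: 128·1/32 = 4
vl ← min(2, 4) = 2
bits (lane 0 leftmost): 1100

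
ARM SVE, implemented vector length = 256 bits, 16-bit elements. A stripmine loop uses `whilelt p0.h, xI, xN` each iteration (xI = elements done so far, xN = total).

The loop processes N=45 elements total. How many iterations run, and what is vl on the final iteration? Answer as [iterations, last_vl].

[iterations, last_vl] = [3, 13]

lane count: 256 div 16 = 16
45 elements at 16/iter → 3 passes, remainder 13 on the last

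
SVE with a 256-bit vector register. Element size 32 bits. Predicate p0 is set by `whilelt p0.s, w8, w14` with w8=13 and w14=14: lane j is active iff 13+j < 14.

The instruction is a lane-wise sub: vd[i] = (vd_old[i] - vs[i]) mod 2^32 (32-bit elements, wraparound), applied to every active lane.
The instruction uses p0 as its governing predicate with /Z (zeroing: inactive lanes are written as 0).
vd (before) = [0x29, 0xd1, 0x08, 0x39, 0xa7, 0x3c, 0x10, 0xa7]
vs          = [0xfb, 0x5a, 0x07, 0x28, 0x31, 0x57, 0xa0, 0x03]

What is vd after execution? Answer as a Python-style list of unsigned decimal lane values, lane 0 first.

register lanes = 256/32 = 8
active while 13+j < 14, i.e. j ∈ [0,1) capped at 8 ⇒ 1
vd[0] sub(0x29,0xfb) -> 0xffffff2e
vd[1] tail/zero -> 0x00
vd[2] tail/zero -> 0x00
vd[3] tail/zero -> 0x00
vd[4] tail/zero -> 0x00
vd[5] tail/zero -> 0x00
vd[6] tail/zero -> 0x00
vd[7] tail/zero -> 0x00

vd = [4294967086, 0, 0, 0, 0, 0, 0, 0]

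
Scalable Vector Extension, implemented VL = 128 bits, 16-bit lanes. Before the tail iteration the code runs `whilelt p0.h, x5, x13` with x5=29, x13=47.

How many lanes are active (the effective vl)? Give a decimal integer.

vl = 8

128-bit reg / 16-bit elem → 8 lanes
p0[j] = (29+j < 47); true for j=0..7 → 8 lanes set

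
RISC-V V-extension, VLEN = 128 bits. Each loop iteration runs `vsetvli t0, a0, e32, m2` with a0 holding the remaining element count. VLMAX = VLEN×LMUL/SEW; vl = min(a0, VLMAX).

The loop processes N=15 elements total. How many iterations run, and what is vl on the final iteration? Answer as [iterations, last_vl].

[iterations, last_vl] = [2, 7]

VLMAX = VLEN×LMUL/SEW = 128×2/32 = 8
15 elements at 8/iter → 2 passes, remainder 7 on the last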